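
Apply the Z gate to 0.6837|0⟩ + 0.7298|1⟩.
0.6837|0⟩ - 0.7298|1⟩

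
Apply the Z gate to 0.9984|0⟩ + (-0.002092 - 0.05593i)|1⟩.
0.9984|0⟩ + (0.002092 + 0.05593i)|1⟩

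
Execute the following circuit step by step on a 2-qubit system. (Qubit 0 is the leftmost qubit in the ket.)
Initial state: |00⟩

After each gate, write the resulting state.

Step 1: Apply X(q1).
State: |01⟩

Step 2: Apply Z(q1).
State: -|01⟩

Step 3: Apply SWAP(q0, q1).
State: -|10⟩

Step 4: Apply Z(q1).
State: -|10⟩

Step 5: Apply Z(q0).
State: |10⟩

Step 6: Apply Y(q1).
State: i|11⟩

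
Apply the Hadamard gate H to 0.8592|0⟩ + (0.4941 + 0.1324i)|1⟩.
(0.9569 + 0.09362i)|0⟩ + (0.2582 - 0.09362i)|1⟩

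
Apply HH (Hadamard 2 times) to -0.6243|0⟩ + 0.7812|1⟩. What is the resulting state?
-0.6243|0⟩ + 0.7812|1⟩

H² = I, so an even number of Hadamards cancels: H^2 = I and the state is unchanged.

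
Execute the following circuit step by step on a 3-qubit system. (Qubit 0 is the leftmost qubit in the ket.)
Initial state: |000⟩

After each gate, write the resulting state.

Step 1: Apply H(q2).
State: 1/√2|000⟩ + 1/√2|001⟩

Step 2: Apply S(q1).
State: 1/√2|000⟩ + 1/√2|001⟩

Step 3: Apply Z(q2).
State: 1/√2|000⟩ - 1/√2|001⟩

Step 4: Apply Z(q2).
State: 1/√2|000⟩ + 1/√2|001⟩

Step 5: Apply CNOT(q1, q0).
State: 1/√2|000⟩ + 1/√2|001⟩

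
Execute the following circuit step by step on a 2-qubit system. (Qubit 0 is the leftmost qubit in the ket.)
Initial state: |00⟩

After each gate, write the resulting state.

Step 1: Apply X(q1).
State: |01⟩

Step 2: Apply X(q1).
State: |00⟩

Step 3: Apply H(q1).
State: 1/√2|00⟩ + 1/√2|01⟩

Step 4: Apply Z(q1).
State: 1/√2|00⟩ - 1/√2|01⟩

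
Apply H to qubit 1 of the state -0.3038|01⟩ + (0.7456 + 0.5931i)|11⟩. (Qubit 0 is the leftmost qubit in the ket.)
-0.2148|00⟩ + 0.2148|01⟩ + (0.5272 + 0.4194i)|10⟩ + (-0.5272 - 0.4194i)|11⟩

H on qubit 1 mixes each pair of kets that differ only in qubit 1: amplitudes (a, b) of (|…0…⟩, |…1…⟩) become ((a + b)/√2, (a − b)/√2). Kets absent from the input have amplitude 0.
(|00⟩, |01⟩): (a, b) = (0, -0.3038) → (-0.2148, 0.2148)
(|10⟩, |11⟩): (a, b) = (0, (0.7456 + 0.5931i)) → ((0.5272 + 0.4194i), (-0.5272 - 0.4194i))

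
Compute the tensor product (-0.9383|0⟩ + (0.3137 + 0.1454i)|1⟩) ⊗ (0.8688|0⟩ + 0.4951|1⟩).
-0.8152|00⟩ - 0.4646|01⟩ + (0.2725 + 0.1263i)|10⟩ + (0.1553 + 0.07199i)|11⟩

amp(|b₁b₂…⟩) = product of the factor amplitudes for bits b₁, b₂, …; only kets whose every factor amplitude is nonzero survive.
|00⟩: (-0.9383)(0.8688) = -0.8152
|01⟩: (-0.9383)(0.4951) = -0.4646
|10⟩: (0.3137 + 0.1454i)(0.8688) = (0.2725 + 0.1263i)
|11⟩: (0.3137 + 0.1454i)(0.4951) = (0.1553 + 0.07199i)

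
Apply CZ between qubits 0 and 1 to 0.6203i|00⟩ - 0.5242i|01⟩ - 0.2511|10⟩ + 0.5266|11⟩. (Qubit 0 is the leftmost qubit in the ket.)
0.6203i|00⟩ - 0.5242i|01⟩ - 0.2511|10⟩ - 0.5266|11⟩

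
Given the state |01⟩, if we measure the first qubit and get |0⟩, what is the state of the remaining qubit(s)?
|1⟩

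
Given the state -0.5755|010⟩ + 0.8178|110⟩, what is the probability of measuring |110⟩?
0.6688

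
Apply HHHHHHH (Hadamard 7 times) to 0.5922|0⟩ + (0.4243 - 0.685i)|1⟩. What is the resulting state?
(0.7188 - 0.4844i)|0⟩ + (0.1187 + 0.4844i)|1⟩

H² = I, so H^7 = H: a single Hadamard. With (a, b) = (0.5922, (0.4243 - 0.685i)), H gives ((a + b)/√2, (a − b)/√2) = ((0.7188 - 0.4844i), (0.1187 + 0.4844i)).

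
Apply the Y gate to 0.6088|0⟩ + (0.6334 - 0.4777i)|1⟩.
(-0.4777 - 0.6334i)|0⟩ + 0.6088i|1⟩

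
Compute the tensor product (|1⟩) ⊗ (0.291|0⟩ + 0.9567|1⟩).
0.291|10⟩ + 0.9567|11⟩

amp(|b₁b₂…⟩) = product of the factor amplitudes for bits b₁, b₂, …; only kets whose every factor amplitude is nonzero survive.
|10⟩: (1)(0.291) = 0.291
|11⟩: (1)(0.9567) = 0.9567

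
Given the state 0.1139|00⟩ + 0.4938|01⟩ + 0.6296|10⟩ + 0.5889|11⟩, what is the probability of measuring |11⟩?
0.3468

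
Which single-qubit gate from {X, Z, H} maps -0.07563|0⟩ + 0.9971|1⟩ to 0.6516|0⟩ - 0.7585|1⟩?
H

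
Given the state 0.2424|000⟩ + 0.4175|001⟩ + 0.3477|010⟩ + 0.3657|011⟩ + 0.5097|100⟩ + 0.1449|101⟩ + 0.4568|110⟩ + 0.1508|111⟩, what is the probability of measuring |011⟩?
0.1337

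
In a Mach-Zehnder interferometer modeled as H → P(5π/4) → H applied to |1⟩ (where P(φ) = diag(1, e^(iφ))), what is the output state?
(0.8536 + (1/√8)i)|0⟩ + (0.1464 - (1/√8)i)|1⟩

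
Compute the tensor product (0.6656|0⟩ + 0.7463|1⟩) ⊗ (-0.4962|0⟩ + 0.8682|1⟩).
-0.3303|00⟩ + 0.5779|01⟩ - 0.3703|10⟩ + 0.6479|11⟩

amp(|b₁b₂…⟩) = product of the factor amplitudes for bits b₁, b₂, …; only kets whose every factor amplitude is nonzero survive.
|00⟩: (0.6656)(-0.4962) = -0.3303
|01⟩: (0.6656)(0.8682) = 0.5779
|10⟩: (0.7463)(-0.4962) = -0.3703
|11⟩: (0.7463)(0.8682) = 0.6479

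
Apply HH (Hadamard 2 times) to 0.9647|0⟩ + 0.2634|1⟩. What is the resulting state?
0.9647|0⟩ + 0.2634|1⟩

H² = I, so an even number of Hadamards cancels: H^2 = I and the state is unchanged.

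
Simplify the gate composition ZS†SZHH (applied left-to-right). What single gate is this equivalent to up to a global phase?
I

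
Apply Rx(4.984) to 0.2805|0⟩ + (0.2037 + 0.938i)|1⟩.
(0.344 - 0.1232i)|0⟩ + (-0.1622 - 0.9166i)|1⟩

Rx(4.984) = [[cos(θ/2), −i·sin(θ/2)], [−i·sin(θ/2), cos(θ/2)]]; θ = 4.984, cos(θ/2) ≈ -0.79633, sin(θ/2) ≈ 0.604862.
With a = amp(|0⟩) = 0.2805 and b = amp(|1⟩) = (0.2037 + 0.938i):
new amp(|0⟩) = (-0.79633)·a + (-0.604862i)·b = (0.344 - 0.1232i)
new amp(|1⟩) = (-0.604862i)·a + (-0.79633)·b = (-0.1622 - 0.9166i)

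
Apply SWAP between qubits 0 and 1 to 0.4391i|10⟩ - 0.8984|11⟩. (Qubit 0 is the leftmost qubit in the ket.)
0.4391i|01⟩ - 0.8984|11⟩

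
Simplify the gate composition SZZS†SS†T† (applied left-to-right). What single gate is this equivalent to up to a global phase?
T†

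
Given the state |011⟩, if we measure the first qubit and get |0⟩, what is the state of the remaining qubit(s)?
|11⟩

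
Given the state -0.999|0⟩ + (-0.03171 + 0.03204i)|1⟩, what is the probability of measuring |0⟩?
0.998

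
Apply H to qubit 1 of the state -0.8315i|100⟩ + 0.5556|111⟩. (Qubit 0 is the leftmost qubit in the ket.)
-0.588i|100⟩ + 0.3929|101⟩ - 0.588i|110⟩ - 0.3929|111⟩

H on qubit 1 mixes each pair of kets that differ only in qubit 1: amplitudes (a, b) of (|…0…⟩, |…1…⟩) become ((a + b)/√2, (a − b)/√2). Kets absent from the input have amplitude 0.
(|100⟩, |110⟩): (a, b) = (-0.8315i, 0) → (-0.588i, -0.588i)
(|101⟩, |111⟩): (a, b) = (0, 0.5556) → (0.3929, -0.3929)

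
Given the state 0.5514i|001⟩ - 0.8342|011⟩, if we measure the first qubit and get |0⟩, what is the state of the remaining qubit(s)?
0.5514i|01⟩ - 0.8342|11⟩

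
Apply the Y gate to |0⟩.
i|1⟩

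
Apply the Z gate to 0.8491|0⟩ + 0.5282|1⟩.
0.8491|0⟩ - 0.5282|1⟩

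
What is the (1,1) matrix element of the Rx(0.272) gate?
0.9908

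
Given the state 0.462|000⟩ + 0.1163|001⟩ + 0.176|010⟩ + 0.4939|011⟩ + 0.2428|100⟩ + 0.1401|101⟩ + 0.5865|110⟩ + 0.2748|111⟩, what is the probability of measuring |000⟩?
0.2134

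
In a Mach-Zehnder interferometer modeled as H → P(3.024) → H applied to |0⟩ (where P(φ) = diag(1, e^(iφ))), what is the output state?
(0.003453 + 0.05866i)|0⟩ + (0.9965 - 0.05866i)|1⟩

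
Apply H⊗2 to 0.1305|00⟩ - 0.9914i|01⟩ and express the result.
(0.06525 - 0.4957i)|00⟩ + (0.06525 + 0.4957i)|01⟩ + (0.06525 - 0.4957i)|10⟩ + (0.06525 + 0.4957i)|11⟩

H⊗2 gives amp(|y⟩) = (1/2) Σ_x (−1)^(x·y) amp(|x⟩), where x·y is the number of positions in which both x and y have a 1.
|00⟩: (0.1305 - 0.9914i)/2 = (0.06525 - 0.4957i)
|01⟩: (0.1305 + 0.9914i)/2 = (0.06525 + 0.4957i)
|10⟩: (0.1305 - 0.9914i)/2 = (0.06525 - 0.4957i)
|11⟩: (0.1305 + 0.9914i)/2 = (0.06525 + 0.4957i)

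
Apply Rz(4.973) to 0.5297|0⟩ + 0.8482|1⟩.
(-0.42 - 0.3227i)|0⟩ + (-0.6726 + 0.5168i)|1⟩

Rz(4.973) = [[e^(−iθ/2), 0], [0, e^(iθ/2)]] with e^(±iθ/2) = cos(θ/2) ± i·sin(θ/2); θ = 4.973, cos(θ/2) ≈ -0.792991, sin(θ/2) ≈ 0.609233.
With a = amp(|0⟩) = 0.5297 and b = amp(|1⟩) = 0.8482:
new amp(|0⟩) = (-0.792991 - 0.609233i)·a = (-0.42 - 0.3227i)
new amp(|1⟩) = (-0.792991 + 0.609233i)·b = (-0.6726 + 0.5168i)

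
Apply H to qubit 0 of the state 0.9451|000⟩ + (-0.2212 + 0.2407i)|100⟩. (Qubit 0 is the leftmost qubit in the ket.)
(0.5119 + 0.1702i)|000⟩ + (0.8247 - 0.1702i)|100⟩

H on qubit 0 mixes each pair of kets that differ only in qubit 0: amplitudes (a, b) of (|…0…⟩, |…1…⟩) become ((a + b)/√2, (a − b)/√2). Kets absent from the input have amplitude 0.
(|000⟩, |100⟩): (a, b) = (0.9451, (-0.2212 + 0.2407i)) → ((0.5119 + 0.1702i), (0.8247 - 0.1702i))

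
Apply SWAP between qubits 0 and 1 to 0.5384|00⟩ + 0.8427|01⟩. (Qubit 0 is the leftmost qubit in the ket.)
0.5384|00⟩ + 0.8427|10⟩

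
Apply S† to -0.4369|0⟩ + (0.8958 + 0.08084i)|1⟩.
-0.4369|0⟩ + (0.08084 - 0.8958i)|1⟩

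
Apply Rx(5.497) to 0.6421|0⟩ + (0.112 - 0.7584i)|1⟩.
(-0.8836 - 0.0429i)|0⟩ + (-0.1035 + 0.4546i)|1⟩

Rx(5.497) = [[cos(θ/2), −i·sin(θ/2)], [−i·sin(θ/2), cos(θ/2)]]; θ = 5.497, cos(θ/2) ≈ -0.923729, sin(θ/2) ≈ 0.383047.
With a = amp(|0⟩) = 0.6421 and b = amp(|1⟩) = (0.112 - 0.7584i):
new amp(|0⟩) = (-0.923729)·a + (-0.383047i)·b = (-0.8836 - 0.0429i)
new amp(|1⟩) = (-0.383047i)·a + (-0.923729)·b = (-0.1035 + 0.4546i)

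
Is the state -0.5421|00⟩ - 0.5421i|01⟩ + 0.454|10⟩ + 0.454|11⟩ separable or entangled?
Entangled

Writing the state as a|00⟩ + b|01⟩ + c|10⟩ + d|11⟩, it is a product state iff ad − bc = 0.
Here (a, b, c, d) = (-0.5421, -0.5421i, 0.454, 0.454): ad − bc = (-0.5421)(0.454) − (-0.5421i)(0.454) = (-0.2461 + 0.2461i) ≠ 0, so the state is entangled.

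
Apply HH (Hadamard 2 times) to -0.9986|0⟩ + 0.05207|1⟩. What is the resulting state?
-0.9986|0⟩ + 0.05207|1⟩

H² = I, so an even number of Hadamards cancels: H^2 = I and the state is unchanged.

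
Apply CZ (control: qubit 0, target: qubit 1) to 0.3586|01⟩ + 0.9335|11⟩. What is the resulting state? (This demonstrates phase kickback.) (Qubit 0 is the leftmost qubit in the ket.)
0.3586|01⟩ - 0.9335|11⟩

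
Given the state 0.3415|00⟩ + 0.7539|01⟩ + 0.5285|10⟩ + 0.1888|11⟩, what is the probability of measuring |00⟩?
0.1166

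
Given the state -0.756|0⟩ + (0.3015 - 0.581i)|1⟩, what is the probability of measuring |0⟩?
0.5715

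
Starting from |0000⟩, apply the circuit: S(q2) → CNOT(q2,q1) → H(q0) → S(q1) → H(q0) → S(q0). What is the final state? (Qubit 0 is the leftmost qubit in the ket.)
|0000⟩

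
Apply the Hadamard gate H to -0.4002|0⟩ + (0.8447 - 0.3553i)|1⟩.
(0.3143 - 0.2512i)|0⟩ + (-0.8803 + 0.2512i)|1⟩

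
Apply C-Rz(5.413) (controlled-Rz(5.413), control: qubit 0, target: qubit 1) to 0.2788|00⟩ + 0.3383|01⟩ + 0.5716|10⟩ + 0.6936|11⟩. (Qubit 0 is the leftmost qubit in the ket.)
0.2788|00⟩ + 0.3383|01⟩ + (-0.5183 - 0.2409i)|10⟩ + (-0.629 + 0.2923i)|11⟩

C-Rz(5.413) leaves the control-|0⟩ kets |00⟩, |01⟩ unchanged and applies Rz(5.413) to qubit 1 on the control-|1⟩ pair (|10⟩, |11⟩).
Rz(5.413) = [[e^(−iθ/2), 0], [0, e^(iθ/2)]] with e^(±iθ/2) = cos(θ/2) ± i·sin(θ/2); θ = 5.413, cos(θ/2) ≈ -0.906831, sin(θ/2) ≈ 0.421494.
With a = amp(|10⟩) = 0.5716 and b = amp(|11⟩) = 0.6936:
new amp(|10⟩) = (-0.906831 - 0.421494i)·a = (-0.5183 - 0.2409i)
new amp(|11⟩) = (-0.906831 + 0.421494i)·b = (-0.629 + 0.2923i)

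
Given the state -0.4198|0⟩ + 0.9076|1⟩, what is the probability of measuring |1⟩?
0.8237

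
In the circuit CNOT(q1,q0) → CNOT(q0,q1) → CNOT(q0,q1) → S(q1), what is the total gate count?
4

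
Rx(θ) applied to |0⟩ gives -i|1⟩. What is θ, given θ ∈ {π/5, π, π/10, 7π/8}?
π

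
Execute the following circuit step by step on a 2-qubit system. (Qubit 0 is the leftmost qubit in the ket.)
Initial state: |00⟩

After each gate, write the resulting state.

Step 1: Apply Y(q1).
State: i|01⟩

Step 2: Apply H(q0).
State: (1/√2)i|01⟩ + (1/√2)i|11⟩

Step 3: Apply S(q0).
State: (1/√2)i|01⟩ - 1/√2|11⟩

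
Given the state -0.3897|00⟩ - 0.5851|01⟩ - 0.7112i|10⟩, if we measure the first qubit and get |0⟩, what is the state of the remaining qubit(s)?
-0.5543|0⟩ - 0.8323|1⟩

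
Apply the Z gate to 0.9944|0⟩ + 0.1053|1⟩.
0.9944|0⟩ - 0.1053|1⟩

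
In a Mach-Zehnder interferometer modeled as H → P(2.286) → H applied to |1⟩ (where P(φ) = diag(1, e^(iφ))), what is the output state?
(0.8279 - 0.3775i)|0⟩ + (0.1721 + 0.3775i)|1⟩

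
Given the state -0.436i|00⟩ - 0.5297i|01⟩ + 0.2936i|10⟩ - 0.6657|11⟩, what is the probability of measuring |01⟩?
0.2806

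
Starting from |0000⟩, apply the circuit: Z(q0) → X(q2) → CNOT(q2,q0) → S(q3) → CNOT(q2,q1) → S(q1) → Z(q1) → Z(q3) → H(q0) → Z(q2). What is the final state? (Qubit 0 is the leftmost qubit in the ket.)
(1/√2)i|0110⟩ - (1/√2)i|1110⟩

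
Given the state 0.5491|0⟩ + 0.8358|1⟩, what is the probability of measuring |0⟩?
0.3015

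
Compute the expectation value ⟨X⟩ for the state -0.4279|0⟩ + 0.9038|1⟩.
-0.7735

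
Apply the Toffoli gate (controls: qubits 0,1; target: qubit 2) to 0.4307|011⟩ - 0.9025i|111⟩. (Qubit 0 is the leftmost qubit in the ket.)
0.4307|011⟩ - 0.9025i|110⟩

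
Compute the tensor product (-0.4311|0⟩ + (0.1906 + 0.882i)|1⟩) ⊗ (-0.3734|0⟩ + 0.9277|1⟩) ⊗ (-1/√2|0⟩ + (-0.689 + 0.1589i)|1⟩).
-0.1138|000⟩ + (-0.1109 + 0.02558i)|001⟩ + 0.2828|010⟩ + (0.2756 - 0.06355i)|011⟩ + (0.05032 + 0.2329i)|100⟩ + (0.1014 + 0.2156i)|101⟩ + (-0.125 - 0.5786i)|110⟩ + (-0.2518 - 0.5357i)|111⟩

amp(|b₁b₂…⟩) = product of the factor amplitudes for bits b₁, b₂, …; only kets whose every factor amplitude is nonzero survive.
|000⟩: (-0.4311)(-0.3734)(-1/√2) = -0.1138
|001⟩: (-0.4311)(-0.3734)(-0.689 + 0.1589i) = (-0.1109 + 0.02558i)
|010⟩: (-0.4311)(0.9277)(-1/√2) = 0.2828
|011⟩: (-0.4311)(0.9277)(-0.689 + 0.1589i) = (0.2756 - 0.06355i)
|100⟩: (0.1906 + 0.882i)(-0.3734)(-1/√2) = (0.05032 + 0.2329i)
|101⟩: (0.1906 + 0.882i)(-0.3734)(-0.689 + 0.1589i) = (0.1014 + 0.2156i)
|110⟩: (0.1906 + 0.882i)(0.9277)(-1/√2) = (-0.125 - 0.5786i)
|111⟩: (0.1906 + 0.882i)(0.9277)(-0.689 + 0.1589i) = (-0.2518 - 0.5357i)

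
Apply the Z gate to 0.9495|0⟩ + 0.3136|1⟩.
0.9495|0⟩ - 0.3136|1⟩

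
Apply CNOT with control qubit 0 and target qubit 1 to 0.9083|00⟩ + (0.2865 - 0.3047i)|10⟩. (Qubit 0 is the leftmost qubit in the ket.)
0.9083|00⟩ + (0.2865 - 0.3047i)|11⟩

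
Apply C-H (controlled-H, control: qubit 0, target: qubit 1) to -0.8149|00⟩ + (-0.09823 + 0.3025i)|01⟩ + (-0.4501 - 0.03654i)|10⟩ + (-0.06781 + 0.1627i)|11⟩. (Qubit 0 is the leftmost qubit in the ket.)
-0.8149|00⟩ + (-0.09823 + 0.3025i)|01⟩ + (-0.3662 + 0.08921i)|10⟩ + (-0.2703 - 0.1409i)|11⟩

C-H leaves the control-|0⟩ kets |00⟩, |01⟩ unchanged and applies H to qubit 1 on the control-|1⟩ pair (|10⟩, |11⟩).
H = [[1/√2, 1/√2], [1/√2, -1/√2]].
With a = amp(|10⟩) = (-0.4501 - 0.03654i) and b = amp(|11⟩) = (-0.06781 + 0.1627i):
new amp(|10⟩) = (1/√2)·a + (1/√2)·b = (-0.3662 + 0.08921i)
new amp(|11⟩) = (1/√2)·a + (-1/√2)·b = (-0.2703 - 0.1409i)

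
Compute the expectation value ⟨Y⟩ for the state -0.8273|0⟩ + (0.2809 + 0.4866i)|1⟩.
-0.8051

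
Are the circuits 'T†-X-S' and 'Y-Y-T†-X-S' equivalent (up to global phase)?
Yes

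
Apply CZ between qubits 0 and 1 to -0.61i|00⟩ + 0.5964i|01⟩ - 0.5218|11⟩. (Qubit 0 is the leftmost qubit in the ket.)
-0.61i|00⟩ + 0.5964i|01⟩ + 0.5218|11⟩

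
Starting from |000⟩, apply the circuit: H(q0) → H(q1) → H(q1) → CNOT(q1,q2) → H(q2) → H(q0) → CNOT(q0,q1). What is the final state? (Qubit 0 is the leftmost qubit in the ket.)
1/√2|000⟩ + 1/√2|001⟩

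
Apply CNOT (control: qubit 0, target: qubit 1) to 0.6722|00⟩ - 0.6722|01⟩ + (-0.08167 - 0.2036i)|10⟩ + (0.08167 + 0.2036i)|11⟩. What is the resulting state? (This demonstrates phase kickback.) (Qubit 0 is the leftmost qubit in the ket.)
0.6722|00⟩ - 0.6722|01⟩ + (0.08167 + 0.2036i)|10⟩ + (-0.08167 - 0.2036i)|11⟩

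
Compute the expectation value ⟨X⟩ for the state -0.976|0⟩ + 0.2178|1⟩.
-0.4251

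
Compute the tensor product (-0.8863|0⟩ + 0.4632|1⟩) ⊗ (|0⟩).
-0.8863|00⟩ + 0.4632|10⟩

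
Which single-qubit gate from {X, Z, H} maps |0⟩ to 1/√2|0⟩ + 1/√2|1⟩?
H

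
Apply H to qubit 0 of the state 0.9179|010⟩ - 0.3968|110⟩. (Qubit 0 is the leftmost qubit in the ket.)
0.3685|010⟩ + 0.9296|110⟩

H on qubit 0 mixes each pair of kets that differ only in qubit 0: amplitudes (a, b) of (|…0…⟩, |…1…⟩) become ((a + b)/√2, (a − b)/√2). Kets absent from the input have amplitude 0.
(|010⟩, |110⟩): (a, b) = (0.9179, -0.3968) → (0.3685, 0.9296)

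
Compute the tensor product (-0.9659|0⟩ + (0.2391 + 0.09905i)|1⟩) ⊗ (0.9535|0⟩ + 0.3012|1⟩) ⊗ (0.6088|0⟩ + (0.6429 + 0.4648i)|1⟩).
-0.5607|000⟩ + (-0.5921 - 0.4281i)|001⟩ - 0.1771|010⟩ + (-0.187 - 0.1352i)|011⟩ + (0.1388 + 0.0575i)|100⟩ + (0.1027 + 0.1667i)|101⟩ + (0.04384 + 0.01816i)|110⟩ + (0.03243 + 0.05265i)|111⟩

amp(|b₁b₂…⟩) = product of the factor amplitudes for bits b₁, b₂, …; only kets whose every factor amplitude is nonzero survive.
|000⟩: (-0.9659)(0.9535)(0.6088) = -0.5607
|001⟩: (-0.9659)(0.9535)(0.6429 + 0.4648i) = (-0.5921 - 0.4281i)
|010⟩: (-0.9659)(0.3012)(0.6088) = -0.1771
|011⟩: (-0.9659)(0.3012)(0.6429 + 0.4648i) = (-0.187 - 0.1352i)
|100⟩: (0.2391 + 0.09905i)(0.9535)(0.6088) = (0.1388 + 0.0575i)
|101⟩: (0.2391 + 0.09905i)(0.9535)(0.6429 + 0.4648i) = (0.1027 + 0.1667i)
|110⟩: (0.2391 + 0.09905i)(0.3012)(0.6088) = (0.04384 + 0.01816i)
|111⟩: (0.2391 + 0.09905i)(0.3012)(0.6429 + 0.4648i) = (0.03243 + 0.05265i)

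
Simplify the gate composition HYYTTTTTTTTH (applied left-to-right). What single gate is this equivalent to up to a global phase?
I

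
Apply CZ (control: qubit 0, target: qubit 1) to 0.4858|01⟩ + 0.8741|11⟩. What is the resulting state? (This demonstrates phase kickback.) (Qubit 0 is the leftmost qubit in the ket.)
0.4858|01⟩ - 0.8741|11⟩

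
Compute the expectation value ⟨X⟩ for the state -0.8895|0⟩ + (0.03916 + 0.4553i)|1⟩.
-0.06967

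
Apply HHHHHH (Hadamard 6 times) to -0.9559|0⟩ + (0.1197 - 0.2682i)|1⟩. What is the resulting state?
-0.9559|0⟩ + (0.1197 - 0.2682i)|1⟩

H² = I, so an even number of Hadamards cancels: H^6 = I and the state is unchanged.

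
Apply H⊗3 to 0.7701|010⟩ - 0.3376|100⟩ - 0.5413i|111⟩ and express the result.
(0.1529 - 0.1914i)|000⟩ + (0.1529 + 0.1914i)|001⟩ + (-0.3916 + 0.1914i)|010⟩ + (-0.3916 - 0.1914i)|011⟩ + (0.3916 + 0.1914i)|100⟩ + (0.3916 - 0.1914i)|101⟩ + (-0.1529 - 0.1914i)|110⟩ + (-0.1529 + 0.1914i)|111⟩

H⊗3 gives amp(|y⟩) = (1/2√2) Σ_x (−1)^(x·y) amp(|x⟩), where x·y is the number of positions in which both x and y have a 1.
|000⟩: (0.7701 - 0.3376 - 0.5413i)/(2√2) = (0.1529 - 0.1914i)
|001⟩: (0.7701 - 0.3376 + 0.5413i)/(2√2) = (0.1529 + 0.1914i)
|010⟩: (-0.7701 - 0.3376 + 0.5413i)/(2√2) = (-0.3916 + 0.1914i)
|011⟩: (-0.7701 - 0.3376 - 0.5413i)/(2√2) = (-0.3916 - 0.1914i)
|100⟩: (0.7701 + 0.3376 + 0.5413i)/(2√2) = (0.3916 + 0.1914i)
|101⟩: (0.7701 + 0.3376 - 0.5413i)/(2√2) = (0.3916 - 0.1914i)
|110⟩: (-0.7701 + 0.3376 - 0.5413i)/(2√2) = (-0.1529 - 0.1914i)
|111⟩: (-0.7701 + 0.3376 + 0.5413i)/(2√2) = (-0.1529 + 0.1914i)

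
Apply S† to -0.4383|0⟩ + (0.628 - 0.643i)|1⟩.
-0.4383|0⟩ + (-0.643 - 0.628i)|1⟩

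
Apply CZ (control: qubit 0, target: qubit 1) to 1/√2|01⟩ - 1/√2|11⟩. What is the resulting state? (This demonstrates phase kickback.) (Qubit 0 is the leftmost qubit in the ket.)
1/√2|01⟩ + 1/√2|11⟩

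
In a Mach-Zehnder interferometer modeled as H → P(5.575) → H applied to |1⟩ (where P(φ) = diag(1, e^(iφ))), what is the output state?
(0.1202 + 0.3252i)|0⟩ + (0.8798 - 0.3252i)|1⟩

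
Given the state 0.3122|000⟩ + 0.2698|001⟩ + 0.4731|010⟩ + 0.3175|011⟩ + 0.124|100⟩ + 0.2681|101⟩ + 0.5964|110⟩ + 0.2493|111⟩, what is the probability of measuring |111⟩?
0.06215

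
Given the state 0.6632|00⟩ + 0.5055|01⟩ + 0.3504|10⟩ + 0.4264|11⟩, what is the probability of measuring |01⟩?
0.2555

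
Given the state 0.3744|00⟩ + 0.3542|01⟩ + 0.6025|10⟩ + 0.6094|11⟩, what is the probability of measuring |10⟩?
0.363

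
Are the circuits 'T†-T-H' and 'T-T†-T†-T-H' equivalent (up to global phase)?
Yes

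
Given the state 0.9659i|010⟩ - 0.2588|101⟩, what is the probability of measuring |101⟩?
0.06698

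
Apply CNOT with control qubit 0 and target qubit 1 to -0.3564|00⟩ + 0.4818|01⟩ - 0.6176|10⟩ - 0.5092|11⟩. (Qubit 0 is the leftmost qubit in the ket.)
-0.3564|00⟩ + 0.4818|01⟩ - 0.5092|10⟩ - 0.6176|11⟩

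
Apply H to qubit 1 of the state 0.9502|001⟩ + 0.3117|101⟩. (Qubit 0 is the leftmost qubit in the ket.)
0.6719|001⟩ + 0.6719|011⟩ + 0.2204|101⟩ + 0.2204|111⟩

H on qubit 1 mixes each pair of kets that differ only in qubit 1: amplitudes (a, b) of (|…0…⟩, |…1…⟩) become ((a + b)/√2, (a − b)/√2). Kets absent from the input have amplitude 0.
(|001⟩, |011⟩): (a, b) = (0.9502, 0) → (0.6719, 0.6719)
(|101⟩, |111⟩): (a, b) = (0.3117, 0) → (0.2204, 0.2204)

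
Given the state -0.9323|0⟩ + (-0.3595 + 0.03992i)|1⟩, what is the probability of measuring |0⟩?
0.8692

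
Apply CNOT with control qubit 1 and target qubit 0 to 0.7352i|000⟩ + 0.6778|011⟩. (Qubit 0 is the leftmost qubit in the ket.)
0.7352i|000⟩ + 0.6778|111⟩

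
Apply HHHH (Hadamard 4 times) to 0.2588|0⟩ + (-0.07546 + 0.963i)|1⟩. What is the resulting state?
0.2588|0⟩ + (-0.07546 + 0.963i)|1⟩

H² = I, so an even number of Hadamards cancels: H^4 = I and the state is unchanged.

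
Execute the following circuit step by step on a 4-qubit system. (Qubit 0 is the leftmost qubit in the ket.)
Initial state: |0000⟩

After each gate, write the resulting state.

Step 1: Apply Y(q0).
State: i|1000⟩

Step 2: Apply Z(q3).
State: i|1000⟩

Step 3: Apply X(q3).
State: i|1001⟩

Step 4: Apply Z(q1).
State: i|1001⟩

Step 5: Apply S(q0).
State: -|1001⟩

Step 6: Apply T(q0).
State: (-1/√2 - (1/√2)i)|1001⟩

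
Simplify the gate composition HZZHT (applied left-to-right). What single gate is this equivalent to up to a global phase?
T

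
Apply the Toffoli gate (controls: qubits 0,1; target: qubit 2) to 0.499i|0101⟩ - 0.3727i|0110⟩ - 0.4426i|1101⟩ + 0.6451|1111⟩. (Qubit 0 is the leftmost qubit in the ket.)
0.499i|0101⟩ - 0.3727i|0110⟩ + 0.6451|1101⟩ - 0.4426i|1111⟩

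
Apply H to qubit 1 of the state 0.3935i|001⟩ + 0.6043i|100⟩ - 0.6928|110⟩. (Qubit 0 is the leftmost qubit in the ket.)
0.2782i|001⟩ + 0.2782i|011⟩ + (-0.4899 + 0.4273i)|100⟩ + (0.4899 + 0.4273i)|110⟩

H on qubit 1 mixes each pair of kets that differ only in qubit 1: amplitudes (a, b) of (|…0…⟩, |…1…⟩) become ((a + b)/√2, (a − b)/√2). Kets absent from the input have amplitude 0.
(|001⟩, |011⟩): (a, b) = (0.3935i, 0) → (0.2782i, 0.2782i)
(|100⟩, |110⟩): (a, b) = (0.6043i, -0.6928) → ((-0.4899 + 0.4273i), (0.4899 + 0.4273i))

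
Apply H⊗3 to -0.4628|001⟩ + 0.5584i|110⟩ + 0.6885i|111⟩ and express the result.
(-0.1636 + 0.4408i)|000⟩ + (0.1636 - 0.046i)|001⟩ + (-0.1636 - 0.4408i)|010⟩ + (0.1636 + 0.046i)|011⟩ + (-0.1636 - 0.4408i)|100⟩ + (0.1636 + 0.046i)|101⟩ + (-0.1636 + 0.4408i)|110⟩ + (0.1636 - 0.046i)|111⟩

H⊗3 gives amp(|y⟩) = (1/2√2) Σ_x (−1)^(x·y) amp(|x⟩), where x·y is the number of positions in which both x and y have a 1.
|000⟩: (-0.4628 + 0.5584i + 0.6885i)/(2√2) = (-0.1636 + 0.4408i)
|001⟩: (0.4628 + 0.5584i - 0.6885i)/(2√2) = (0.1636 - 0.046i)
|010⟩: (-0.4628 - 0.5584i - 0.6885i)/(2√2) = (-0.1636 - 0.4408i)
|011⟩: (0.4628 - 0.5584i + 0.6885i)/(2√2) = (0.1636 + 0.046i)
|100⟩: (-0.4628 - 0.5584i - 0.6885i)/(2√2) = (-0.1636 - 0.4408i)
|101⟩: (0.4628 - 0.5584i + 0.6885i)/(2√2) = (0.1636 + 0.046i)
|110⟩: (-0.4628 + 0.5584i + 0.6885i)/(2√2) = (-0.1636 + 0.4408i)
|111⟩: (0.4628 + 0.5584i - 0.6885i)/(2√2) = (0.1636 - 0.046i)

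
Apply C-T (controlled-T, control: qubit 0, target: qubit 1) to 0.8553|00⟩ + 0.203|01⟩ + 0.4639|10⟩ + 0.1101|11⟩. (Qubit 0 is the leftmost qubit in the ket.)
0.8553|00⟩ + 0.203|01⟩ + 0.4639|10⟩ + (0.07785 + 0.07785i)|11⟩

C-T leaves the control-|0⟩ kets |00⟩, |01⟩ unchanged and applies T to qubit 1 on the control-|1⟩ pair (|10⟩, |11⟩).
T = [[1, 0], [0, (1/√2 + (1/√2)i)]].
With a = amp(|10⟩) = 0.4639 and b = amp(|11⟩) = 0.1101:
new amp(|10⟩) = (1)·a = 0.4639
new amp(|11⟩) = (1/√2 + (1/√2)i)·b = (0.07785 + 0.07785i)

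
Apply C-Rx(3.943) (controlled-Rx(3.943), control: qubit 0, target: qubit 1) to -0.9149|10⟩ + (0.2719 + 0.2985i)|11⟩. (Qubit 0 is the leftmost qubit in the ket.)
(0.6317 - 0.2504i)|10⟩ + (-0.1061 + 0.726i)|11⟩

C-Rx(3.943) leaves the control-|0⟩ kets |00⟩, |01⟩ unchanged and applies Rx(3.943) to qubit 1 on the control-|1⟩ pair (|10⟩, |11⟩).
Rx(3.943) = [[cos(θ/2), −i·sin(θ/2)], [−i·sin(θ/2), cos(θ/2)]]; θ = 3.943, cos(θ/2) ≈ -0.390066, sin(θ/2) ≈ 0.920787.
With a = amp(|10⟩) = -0.9149 and b = amp(|11⟩) = (0.2719 + 0.2985i):
new amp(|10⟩) = (-0.390066)·a + (-0.920787i)·b = (0.6317 - 0.2504i)
new amp(|11⟩) = (-0.920787i)·a + (-0.390066)·b = (-0.1061 + 0.726i)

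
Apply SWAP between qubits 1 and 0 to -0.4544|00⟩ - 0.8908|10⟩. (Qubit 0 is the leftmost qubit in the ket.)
-0.4544|00⟩ - 0.8908|01⟩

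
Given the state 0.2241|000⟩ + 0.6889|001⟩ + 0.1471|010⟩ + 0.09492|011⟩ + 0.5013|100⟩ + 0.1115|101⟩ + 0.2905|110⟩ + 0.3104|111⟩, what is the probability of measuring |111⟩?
0.09635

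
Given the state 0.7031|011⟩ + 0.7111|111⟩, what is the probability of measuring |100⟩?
0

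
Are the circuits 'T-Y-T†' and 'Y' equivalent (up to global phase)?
No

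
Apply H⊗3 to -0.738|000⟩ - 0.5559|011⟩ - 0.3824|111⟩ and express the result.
-0.5927|000⟩ + 0.07082|001⟩ + 0.07082|010⟩ - 0.5927|011⟩ - 0.3223|100⟩ - 0.1996|101⟩ - 0.1996|110⟩ - 0.3223|111⟩

H⊗3 gives amp(|y⟩) = (1/2√2) Σ_x (−1)^(x·y) amp(|x⟩), where x·y is the number of positions in which both x and y have a 1.
|000⟩: (-0.738 - 0.5559 - 0.3824)/(2√2) = -0.5927
|001⟩: (-0.738 + 0.5559 + 0.3824)/(2√2) = 0.07082
|010⟩: (-0.738 + 0.5559 + 0.3824)/(2√2) = 0.07082
|011⟩: (-0.738 - 0.5559 - 0.3824)/(2√2) = -0.5927
|100⟩: (-0.738 - 0.5559 + 0.3824)/(2√2) = -0.3223
|101⟩: (-0.738 + 0.5559 - 0.3824)/(2√2) = -0.1996
|110⟩: (-0.738 + 0.5559 - 0.3824)/(2√2) = -0.1996
|111⟩: (-0.738 - 0.5559 + 0.3824)/(2√2) = -0.3223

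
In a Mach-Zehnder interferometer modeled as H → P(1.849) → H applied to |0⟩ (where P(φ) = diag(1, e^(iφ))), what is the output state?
(0.3627 + 0.4808i)|0⟩ + (0.6373 - 0.4808i)|1⟩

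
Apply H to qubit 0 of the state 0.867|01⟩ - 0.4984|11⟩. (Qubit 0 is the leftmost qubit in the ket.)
0.2606|01⟩ + 0.9655|11⟩

H on qubit 0 mixes each pair of kets that differ only in qubit 0: amplitudes (a, b) of (|…0…⟩, |…1…⟩) become ((a + b)/√2, (a − b)/√2). Kets absent from the input have amplitude 0.
(|01⟩, |11⟩): (a, b) = (0.867, -0.4984) → (0.2606, 0.9655)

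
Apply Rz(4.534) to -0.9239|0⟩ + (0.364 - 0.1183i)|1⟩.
(0.5925 + 0.7089i)|0⟩ + (-0.1427 + 0.3552i)|1⟩

Rz(4.534) = [[e^(−iθ/2), 0], [0, e^(iθ/2)]] with e^(±iθ/2) = cos(θ/2) ± i·sin(θ/2); θ = 4.534, cos(θ/2) ≈ -0.641309, sin(θ/2) ≈ 0.767282.
With a = amp(|0⟩) = -0.9239 and b = amp(|1⟩) = (0.364 - 0.1183i):
new amp(|0⟩) = (-0.641309 - 0.767282i)·a = (0.5925 + 0.7089i)
new amp(|1⟩) = (-0.641309 + 0.767282i)·b = (-0.1427 + 0.3552i)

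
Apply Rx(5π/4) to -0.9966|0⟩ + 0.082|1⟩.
(0.3814 - 0.07576i)|0⟩ + (-0.03138 + 0.9207i)|1⟩

Rx(5π/4) = [[cos(θ/2), −i·sin(θ/2)], [−i·sin(θ/2), cos(θ/2)]]; θ = 5π/4, cos(θ/2) ≈ -0.382683, sin(θ/2) ≈ 0.92388.
With a = amp(|0⟩) = -0.9966 and b = amp(|1⟩) = 0.082:
new amp(|0⟩) = (-0.382683)·a + (-0.92388i)·b = (0.3814 - 0.07576i)
new amp(|1⟩) = (-0.92388i)·a + (-0.382683)·b = (-0.03138 + 0.9207i)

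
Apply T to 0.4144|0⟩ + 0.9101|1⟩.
0.4144|0⟩ + (0.6435 + 0.6435i)|1⟩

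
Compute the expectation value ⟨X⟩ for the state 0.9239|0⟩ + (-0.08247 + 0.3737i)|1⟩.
-0.1524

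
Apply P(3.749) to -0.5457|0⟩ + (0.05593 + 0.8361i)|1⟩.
-0.5457|0⟩ + (0.4313 - 0.7185i)|1⟩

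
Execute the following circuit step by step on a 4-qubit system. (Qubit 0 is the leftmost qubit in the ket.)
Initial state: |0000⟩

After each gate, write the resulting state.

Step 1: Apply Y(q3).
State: i|0001⟩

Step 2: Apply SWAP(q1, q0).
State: i|0001⟩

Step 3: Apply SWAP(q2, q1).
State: i|0001⟩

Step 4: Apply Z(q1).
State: i|0001⟩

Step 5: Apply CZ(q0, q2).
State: i|0001⟩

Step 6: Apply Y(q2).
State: -|0011⟩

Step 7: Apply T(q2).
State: (-1/√2 - (1/√2)i)|0011⟩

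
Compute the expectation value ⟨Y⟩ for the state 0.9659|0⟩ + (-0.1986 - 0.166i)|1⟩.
-0.3207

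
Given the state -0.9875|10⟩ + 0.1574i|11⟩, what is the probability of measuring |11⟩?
0.02477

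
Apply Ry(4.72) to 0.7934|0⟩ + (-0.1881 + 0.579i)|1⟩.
(-0.4306 - 0.4079i)|0⟩ + (0.6924 - 0.411i)|1⟩

Ry(4.72) = [[cos(θ/2), −sin(θ/2)], [sin(θ/2), cos(θ/2)]]; θ = 4.72, cos(θ/2) ≈ -0.709793, sin(θ/2) ≈ 0.704411.
With a = amp(|0⟩) = 0.7934 and b = amp(|1⟩) = (-0.1881 + 0.579i):
new amp(|0⟩) = (-0.709793)·a + (-0.704411)·b = (-0.4306 - 0.4079i)
new amp(|1⟩) = (0.704411)·a + (-0.709793)·b = (0.6924 - 0.411i)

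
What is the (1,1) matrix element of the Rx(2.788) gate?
0.1759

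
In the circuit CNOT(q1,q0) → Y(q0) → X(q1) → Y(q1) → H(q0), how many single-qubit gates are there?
4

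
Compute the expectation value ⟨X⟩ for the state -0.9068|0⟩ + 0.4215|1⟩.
-0.7644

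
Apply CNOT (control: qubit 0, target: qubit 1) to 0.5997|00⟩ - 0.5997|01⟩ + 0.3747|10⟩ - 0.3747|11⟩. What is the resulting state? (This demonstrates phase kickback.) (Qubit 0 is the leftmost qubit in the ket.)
0.5997|00⟩ - 0.5997|01⟩ - 0.3747|10⟩ + 0.3747|11⟩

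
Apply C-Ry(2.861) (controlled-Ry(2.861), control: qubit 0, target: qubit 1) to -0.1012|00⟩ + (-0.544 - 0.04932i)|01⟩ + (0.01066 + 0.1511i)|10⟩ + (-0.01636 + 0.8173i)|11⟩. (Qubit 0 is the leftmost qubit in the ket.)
-0.1012|00⟩ + (-0.544 - 0.04932i)|01⟩ + (0.01769 - 0.7881i)|10⟩ + (0.008268 + 0.2639i)|11⟩

C-Ry(2.861) leaves the control-|0⟩ kets |00⟩, |01⟩ unchanged and applies Ry(2.861) to qubit 1 on the control-|1⟩ pair (|10⟩, |11⟩).
Ry(2.861) = [[cos(θ/2), −sin(θ/2)], [sin(θ/2), cos(θ/2)]]; θ = 2.861, cos(θ/2) ≈ 0.139837, sin(θ/2) ≈ 0.990175.
With a = amp(|10⟩) = (0.01066 + 0.1511i) and b = amp(|11⟩) = (-0.01636 + 0.8173i):
new amp(|10⟩) = (0.139837)·a + (-0.990175)·b = (0.01769 - 0.7881i)
new amp(|11⟩) = (0.990175)·a + (0.139837)·b = (0.008268 + 0.2639i)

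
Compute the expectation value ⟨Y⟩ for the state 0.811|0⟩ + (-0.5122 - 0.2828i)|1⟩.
-0.4587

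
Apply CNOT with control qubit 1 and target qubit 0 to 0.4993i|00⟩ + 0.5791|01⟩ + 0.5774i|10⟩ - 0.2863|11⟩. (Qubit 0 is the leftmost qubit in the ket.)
0.4993i|00⟩ - 0.2863|01⟩ + 0.5774i|10⟩ + 0.5791|11⟩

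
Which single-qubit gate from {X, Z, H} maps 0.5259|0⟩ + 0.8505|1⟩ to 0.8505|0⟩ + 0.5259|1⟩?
X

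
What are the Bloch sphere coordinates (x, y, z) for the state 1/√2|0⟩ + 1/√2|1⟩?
(1, 0, 0)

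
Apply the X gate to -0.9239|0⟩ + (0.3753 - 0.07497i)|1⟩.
(0.3753 - 0.07497i)|0⟩ - 0.9239|1⟩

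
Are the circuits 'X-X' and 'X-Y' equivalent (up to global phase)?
No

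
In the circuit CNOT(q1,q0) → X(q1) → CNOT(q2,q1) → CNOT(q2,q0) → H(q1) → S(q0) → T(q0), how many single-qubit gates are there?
4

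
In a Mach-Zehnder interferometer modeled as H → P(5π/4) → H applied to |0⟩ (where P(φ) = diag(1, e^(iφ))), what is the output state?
(0.1464 - (1/√8)i)|0⟩ + (0.8536 + (1/√8)i)|1⟩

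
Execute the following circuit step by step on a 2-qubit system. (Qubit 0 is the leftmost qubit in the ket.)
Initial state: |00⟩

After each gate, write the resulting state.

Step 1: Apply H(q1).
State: 1/√2|00⟩ + 1/√2|01⟩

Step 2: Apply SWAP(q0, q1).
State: 1/√2|00⟩ + 1/√2|10⟩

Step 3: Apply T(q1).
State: 1/√2|00⟩ + 1/√2|10⟩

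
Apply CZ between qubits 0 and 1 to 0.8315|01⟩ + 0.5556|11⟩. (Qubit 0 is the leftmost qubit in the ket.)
0.8315|01⟩ - 0.5556|11⟩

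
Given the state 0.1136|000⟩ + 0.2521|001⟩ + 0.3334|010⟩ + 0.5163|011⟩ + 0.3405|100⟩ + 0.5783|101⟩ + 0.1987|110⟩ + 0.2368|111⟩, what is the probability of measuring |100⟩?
0.1159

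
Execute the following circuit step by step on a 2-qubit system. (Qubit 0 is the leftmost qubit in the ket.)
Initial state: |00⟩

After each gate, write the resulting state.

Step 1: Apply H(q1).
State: 1/√2|00⟩ + 1/√2|01⟩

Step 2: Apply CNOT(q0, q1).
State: 1/√2|00⟩ + 1/√2|01⟩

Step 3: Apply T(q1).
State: 1/√2|00⟩ + (1/2 + (1/2)i)|01⟩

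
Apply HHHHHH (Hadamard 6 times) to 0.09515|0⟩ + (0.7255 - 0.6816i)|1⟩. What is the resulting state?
0.09515|0⟩ + (0.7255 - 0.6816i)|1⟩

H² = I, so an even number of Hadamards cancels: H^6 = I and the state is unchanged.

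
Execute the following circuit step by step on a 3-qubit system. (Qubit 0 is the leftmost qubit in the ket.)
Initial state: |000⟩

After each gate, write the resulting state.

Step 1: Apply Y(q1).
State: i|010⟩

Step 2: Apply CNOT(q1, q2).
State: i|011⟩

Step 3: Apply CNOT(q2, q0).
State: i|111⟩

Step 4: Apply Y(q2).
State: |110⟩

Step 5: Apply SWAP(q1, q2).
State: |101⟩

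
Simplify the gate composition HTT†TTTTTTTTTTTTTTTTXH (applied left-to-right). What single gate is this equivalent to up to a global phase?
Z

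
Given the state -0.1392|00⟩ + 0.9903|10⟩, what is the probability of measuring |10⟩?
0.9807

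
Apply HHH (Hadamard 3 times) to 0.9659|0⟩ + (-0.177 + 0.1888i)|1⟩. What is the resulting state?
(0.5578 + 0.1335i)|0⟩ + (0.8082 - 0.1335i)|1⟩

H² = I, so H^3 = H: a single Hadamard. With (a, b) = (0.9659, (-0.177 + 0.1888i)), H gives ((a + b)/√2, (a − b)/√2) = ((0.5578 + 0.1335i), (0.8082 - 0.1335i)).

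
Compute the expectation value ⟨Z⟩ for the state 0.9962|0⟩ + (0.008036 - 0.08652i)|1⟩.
0.9849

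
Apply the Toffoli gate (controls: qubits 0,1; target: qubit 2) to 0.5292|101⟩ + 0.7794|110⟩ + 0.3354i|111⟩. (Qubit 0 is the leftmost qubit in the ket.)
0.5292|101⟩ + 0.3354i|110⟩ + 0.7794|111⟩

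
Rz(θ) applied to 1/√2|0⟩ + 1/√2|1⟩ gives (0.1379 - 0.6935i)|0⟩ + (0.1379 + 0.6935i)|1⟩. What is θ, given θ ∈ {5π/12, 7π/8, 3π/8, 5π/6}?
7π/8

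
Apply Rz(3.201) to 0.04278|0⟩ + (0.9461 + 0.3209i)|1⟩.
(-0.001271 - 0.04276i)|0⟩ + (-0.3489 + 0.9362i)|1⟩

Rz(3.201) = [[e^(−iθ/2), 0], [0, e^(iθ/2)]] with e^(±iθ/2) = cos(θ/2) ± i·sin(θ/2); θ = 3.201, cos(θ/2) ≈ -0.0296993, sin(θ/2) ≈ 0.999559.
With a = amp(|0⟩) = 0.04278 and b = amp(|1⟩) = (0.9461 + 0.3209i):
new amp(|0⟩) = (-0.0296993 - 0.999559i)·a = (-0.001271 - 0.04276i)
new amp(|1⟩) = (-0.0296993 + 0.999559i)·b = (-0.3489 + 0.9362i)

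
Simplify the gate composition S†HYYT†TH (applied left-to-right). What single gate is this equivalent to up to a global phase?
S†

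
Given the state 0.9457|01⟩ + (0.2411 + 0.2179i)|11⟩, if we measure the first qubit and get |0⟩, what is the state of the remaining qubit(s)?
|1⟩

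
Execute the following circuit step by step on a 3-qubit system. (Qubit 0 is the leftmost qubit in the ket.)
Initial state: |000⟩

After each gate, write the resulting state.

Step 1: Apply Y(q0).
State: i|100⟩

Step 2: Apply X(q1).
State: i|110⟩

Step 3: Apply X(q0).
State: i|010⟩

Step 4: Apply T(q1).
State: (-1/√2 + (1/√2)i)|010⟩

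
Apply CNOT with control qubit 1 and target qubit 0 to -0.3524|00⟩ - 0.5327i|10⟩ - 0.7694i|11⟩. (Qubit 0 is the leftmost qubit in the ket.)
-0.3524|00⟩ - 0.7694i|01⟩ - 0.5327i|10⟩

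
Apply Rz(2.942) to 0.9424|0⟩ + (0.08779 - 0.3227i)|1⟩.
(0.09389 - 0.9377i)|0⟩ + (0.3298 + 0.0552i)|1⟩

Rz(2.942) = [[e^(−iθ/2), 0], [0, e^(iθ/2)]] with e^(±iθ/2) = cos(θ/2) ± i·sin(θ/2); θ = 2.942, cos(θ/2) ≈ 0.0996308, sin(θ/2) ≈ 0.995024.
With a = amp(|0⟩) = 0.9424 and b = amp(|1⟩) = (0.08779 - 0.3227i):
new amp(|0⟩) = (0.0996308 - 0.995024i)·a = (0.09389 - 0.9377i)
new amp(|1⟩) = (0.0996308 + 0.995024i)·b = (0.3298 + 0.0552i)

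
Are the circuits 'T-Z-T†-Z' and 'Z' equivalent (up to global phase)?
No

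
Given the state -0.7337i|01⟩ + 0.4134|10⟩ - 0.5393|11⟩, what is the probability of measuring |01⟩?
0.5383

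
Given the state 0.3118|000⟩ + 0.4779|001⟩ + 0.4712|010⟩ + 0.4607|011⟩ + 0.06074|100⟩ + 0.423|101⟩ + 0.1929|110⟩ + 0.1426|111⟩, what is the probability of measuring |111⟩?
0.02033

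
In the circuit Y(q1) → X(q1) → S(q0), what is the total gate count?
3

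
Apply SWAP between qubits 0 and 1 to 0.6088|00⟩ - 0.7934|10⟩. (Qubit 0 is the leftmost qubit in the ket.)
0.6088|00⟩ - 0.7934|01⟩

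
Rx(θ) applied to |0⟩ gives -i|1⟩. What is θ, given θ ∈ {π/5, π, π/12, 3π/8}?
π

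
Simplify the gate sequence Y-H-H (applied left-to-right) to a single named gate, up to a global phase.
Y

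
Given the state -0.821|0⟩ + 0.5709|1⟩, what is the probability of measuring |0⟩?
0.674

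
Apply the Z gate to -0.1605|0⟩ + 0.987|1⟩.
-0.1605|0⟩ - 0.987|1⟩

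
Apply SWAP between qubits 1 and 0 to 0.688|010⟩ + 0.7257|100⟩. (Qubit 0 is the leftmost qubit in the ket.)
0.7257|010⟩ + 0.688|100⟩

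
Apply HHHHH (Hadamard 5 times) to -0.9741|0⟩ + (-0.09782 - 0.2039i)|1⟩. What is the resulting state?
(-0.758 - 0.1442i)|0⟩ + (-0.6196 + 0.1442i)|1⟩

H² = I, so H^5 = H: a single Hadamard. With (a, b) = (-0.9741, (-0.09782 - 0.2039i)), H gives ((a + b)/√2, (a − b)/√2) = ((-0.758 - 0.1442i), (-0.6196 + 0.1442i)).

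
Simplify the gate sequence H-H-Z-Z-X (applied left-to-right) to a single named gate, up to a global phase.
X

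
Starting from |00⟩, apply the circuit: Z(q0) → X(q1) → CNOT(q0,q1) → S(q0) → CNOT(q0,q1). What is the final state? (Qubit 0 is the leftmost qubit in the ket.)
|01⟩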